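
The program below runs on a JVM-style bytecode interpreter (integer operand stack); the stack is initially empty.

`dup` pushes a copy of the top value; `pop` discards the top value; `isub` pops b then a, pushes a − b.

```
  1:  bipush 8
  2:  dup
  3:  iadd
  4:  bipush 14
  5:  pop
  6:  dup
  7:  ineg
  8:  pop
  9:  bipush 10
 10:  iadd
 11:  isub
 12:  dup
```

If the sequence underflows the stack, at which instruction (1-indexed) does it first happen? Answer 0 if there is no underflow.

11

bipush 8  : [8]
dup       : [8, 8]
iadd      : [16]
bipush 14 : [16, 14]
pop       : [16]
dup       : [16, 16]
ineg      : [16, -16]
pop       : [16]
bipush 10 : [16, 10]
iadd      : [26]
isub  — needs 2 operands, stack has 1 → underflow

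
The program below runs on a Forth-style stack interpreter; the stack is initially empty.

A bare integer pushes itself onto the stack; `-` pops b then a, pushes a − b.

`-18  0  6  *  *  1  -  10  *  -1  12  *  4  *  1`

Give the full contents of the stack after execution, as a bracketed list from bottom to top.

-18 → [-18]
0   → [-18, 0]
6   → [-18, 0, 6]
*   → [-18, 0]
*   → [0]
1   → [0, 1]
-   → [-1]
10  → [-1, 10]
*   → [-10]
-1  → [-10, -1]
12  → [-10, -1, 12]
*   → [-10, -12]
4   → [-10, -12, 4]
*   → [-10, -48]
1   → [-10, -48, 1]

[-10, -48, 1]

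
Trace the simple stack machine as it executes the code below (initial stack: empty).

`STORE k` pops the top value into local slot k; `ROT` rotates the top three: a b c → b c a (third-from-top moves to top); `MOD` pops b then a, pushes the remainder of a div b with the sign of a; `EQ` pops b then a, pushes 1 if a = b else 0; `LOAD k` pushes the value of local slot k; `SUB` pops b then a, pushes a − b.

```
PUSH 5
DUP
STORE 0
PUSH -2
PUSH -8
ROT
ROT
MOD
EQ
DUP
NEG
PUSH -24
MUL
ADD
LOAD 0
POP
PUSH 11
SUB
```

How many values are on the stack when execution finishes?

PUSH 5   -> 5
DUP      -> 5 5
STORE 0  -> 5
PUSH -2  -> 5 -2
PUSH -8  -> 5 -2 -8
ROT      -> -2 -8 5
ROT      -> -8 5 -2
MOD      -> -8 1
EQ       -> 0
DUP      -> 0 0
NEG      -> 0 0
PUSH -24 -> 0 0 -24
MUL      -> 0 0
ADD      -> 0
LOAD 0   -> 0 5
POP      -> 0
PUSH 11  -> 0 11
SUB      -> -11

1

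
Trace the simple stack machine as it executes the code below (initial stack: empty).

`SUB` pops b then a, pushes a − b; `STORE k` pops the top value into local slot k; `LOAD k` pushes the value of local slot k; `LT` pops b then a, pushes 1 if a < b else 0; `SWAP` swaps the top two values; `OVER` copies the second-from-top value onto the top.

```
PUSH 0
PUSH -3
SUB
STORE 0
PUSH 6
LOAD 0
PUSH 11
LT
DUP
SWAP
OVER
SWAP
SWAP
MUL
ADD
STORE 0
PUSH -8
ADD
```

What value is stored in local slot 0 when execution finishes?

2

PUSH 0  -> 0
PUSH -3 -> 0 -3
SUB     -> 3
STORE 0 -> (empty)
PUSH 6  -> 6
LOAD 0  -> 6 3
PUSH 11 -> 6 3 11
LT      -> 6 1
DUP     -> 6 1 1
SWAP    -> 6 1 1
OVER    -> 6 1 1 1
SWAP    -> 6 1 1 1
SWAP    -> 6 1 1 1
MUL     -> 6 1 1
ADD     -> 6 2
STORE 0 -> 6
PUSH -8 -> 6 -8
ADD     -> -2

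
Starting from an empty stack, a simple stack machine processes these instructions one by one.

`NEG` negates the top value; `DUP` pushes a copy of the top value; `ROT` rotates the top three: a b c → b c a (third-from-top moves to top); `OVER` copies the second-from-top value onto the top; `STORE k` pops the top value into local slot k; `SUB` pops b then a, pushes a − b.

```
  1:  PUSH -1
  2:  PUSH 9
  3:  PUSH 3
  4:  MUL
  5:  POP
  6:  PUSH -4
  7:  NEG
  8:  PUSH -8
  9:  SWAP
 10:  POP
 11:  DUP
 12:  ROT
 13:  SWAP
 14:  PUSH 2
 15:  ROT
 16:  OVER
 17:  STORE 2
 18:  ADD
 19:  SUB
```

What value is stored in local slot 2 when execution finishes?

2

PUSH -1 -> -1
PUSH 9  -> -1 9
PUSH 3  -> -1 9 3
MUL     -> -1 27
POP     -> -1
PUSH -4 -> -1 -4
NEG     -> -1 4
PUSH -8 -> -1 4 -8
SWAP    -> -1 -8 4
POP     -> -1 -8
DUP     -> -1 -8 -8
ROT     -> -8 -8 -1
SWAP    -> -8 -1 -8
PUSH 2  -> -8 -1 -8 2
ROT     -> -8 -8 2 -1
OVER    -> -8 -8 2 -1 2
STORE 2 -> -8 -8 2 -1
ADD     -> -8 -8 1
SUB     -> -8 -9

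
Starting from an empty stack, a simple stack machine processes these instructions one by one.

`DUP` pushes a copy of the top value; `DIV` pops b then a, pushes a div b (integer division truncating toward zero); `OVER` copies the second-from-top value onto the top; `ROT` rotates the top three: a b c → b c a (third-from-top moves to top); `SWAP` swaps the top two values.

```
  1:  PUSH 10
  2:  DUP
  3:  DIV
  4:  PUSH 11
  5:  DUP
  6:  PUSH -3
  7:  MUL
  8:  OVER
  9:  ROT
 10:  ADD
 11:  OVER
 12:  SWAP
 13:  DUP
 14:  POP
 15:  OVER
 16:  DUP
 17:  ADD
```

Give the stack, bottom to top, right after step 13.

PUSH 10 -> [10]
DUP     -> [10, 10]
DIV     -> [1]
PUSH 11 -> [1, 11]
DUP     -> [1, 11, 11]
PUSH -3 -> [1, 11, 11, -3]
MUL     -> [1, 11, -33]
OVER    -> [1, 11, -33, 11]
ROT     -> [1, -33, 11, 11]
ADD     -> [1, -33, 22]
OVER    -> [1, -33, 22, -33]
SWAP    -> [1, -33, -33, 22]
DUP     -> [1, -33, -33, 22, 22]

[1, -33, -33, 22, 22]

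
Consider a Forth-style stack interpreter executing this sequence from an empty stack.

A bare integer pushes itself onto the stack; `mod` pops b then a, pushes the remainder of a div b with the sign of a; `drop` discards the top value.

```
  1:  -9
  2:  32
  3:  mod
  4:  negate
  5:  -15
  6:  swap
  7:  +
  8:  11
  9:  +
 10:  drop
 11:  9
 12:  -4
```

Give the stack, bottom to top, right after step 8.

[-6, 11]

-9     : -9
32     : -9 32
mod    : -9
negate : 9
-15    : 9 -15
swap   : -15 9
+      : -6
11     : -6 11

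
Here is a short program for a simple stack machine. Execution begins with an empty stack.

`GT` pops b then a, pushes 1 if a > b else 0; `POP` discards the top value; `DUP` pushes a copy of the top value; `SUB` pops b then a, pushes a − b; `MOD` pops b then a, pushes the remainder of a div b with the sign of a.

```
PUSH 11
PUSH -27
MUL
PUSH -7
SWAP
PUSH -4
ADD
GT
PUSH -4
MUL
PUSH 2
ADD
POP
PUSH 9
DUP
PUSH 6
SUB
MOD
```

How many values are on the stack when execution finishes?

1

PUSH 11   11
PUSH -27  11 -27
MUL       -297
PUSH -7   -297 -7
SWAP      -7 -297
PUSH -4   -7 -297 -4
ADD       -7 -301
GT        1
PUSH -4   1 -4
MUL       -4
PUSH 2    -4 2
ADD       -2
POP       (empty)
PUSH 9    9
DUP       9 9
PUSH 6    9 9 6
SUB       9 3
MOD       0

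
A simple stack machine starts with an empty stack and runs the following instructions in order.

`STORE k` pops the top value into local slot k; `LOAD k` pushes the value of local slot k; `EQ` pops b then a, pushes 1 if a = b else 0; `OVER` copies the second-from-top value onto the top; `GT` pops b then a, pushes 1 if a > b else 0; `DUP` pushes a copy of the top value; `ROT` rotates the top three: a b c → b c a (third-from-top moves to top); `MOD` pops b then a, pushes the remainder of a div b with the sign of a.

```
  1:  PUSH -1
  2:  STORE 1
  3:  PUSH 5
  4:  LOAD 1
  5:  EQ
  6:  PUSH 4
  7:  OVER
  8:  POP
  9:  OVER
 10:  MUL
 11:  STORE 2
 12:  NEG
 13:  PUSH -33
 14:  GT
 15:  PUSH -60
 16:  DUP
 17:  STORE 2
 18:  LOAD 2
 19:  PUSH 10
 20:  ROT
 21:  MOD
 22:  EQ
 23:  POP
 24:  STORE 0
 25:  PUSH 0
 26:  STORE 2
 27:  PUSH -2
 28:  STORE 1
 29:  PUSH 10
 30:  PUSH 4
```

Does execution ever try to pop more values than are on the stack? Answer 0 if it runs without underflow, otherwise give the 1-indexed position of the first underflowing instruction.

PUSH -1   [-1]
STORE 1   []
PUSH 5    [5]
LOAD 1    [5, -1]
EQ        [0]
PUSH 4    [0, 4]
OVER      [0, 4, 0]
POP       [0, 4]
OVER      [0, 4, 0]
MUL       [0, 0]
STORE 2   [0]
NEG       [0]
PUSH -33  [0, -33]
GT        [1]
PUSH -60  [1, -60]
DUP       [1, -60, -60]
STORE 2   [1, -60]
LOAD 2    [1, -60, -60]
PUSH 10   [1, -60, -60, 10]
ROT       [1, -60, 10, -60]
MOD       [1, -60, 10]
EQ        [1, 0]
POP       [1]
STORE 0   []
PUSH 0    [0]
STORE 2   []
PUSH -2   [-2]
STORE 1   []
PUSH 10   [10]
PUSH 4    [10, 4]

0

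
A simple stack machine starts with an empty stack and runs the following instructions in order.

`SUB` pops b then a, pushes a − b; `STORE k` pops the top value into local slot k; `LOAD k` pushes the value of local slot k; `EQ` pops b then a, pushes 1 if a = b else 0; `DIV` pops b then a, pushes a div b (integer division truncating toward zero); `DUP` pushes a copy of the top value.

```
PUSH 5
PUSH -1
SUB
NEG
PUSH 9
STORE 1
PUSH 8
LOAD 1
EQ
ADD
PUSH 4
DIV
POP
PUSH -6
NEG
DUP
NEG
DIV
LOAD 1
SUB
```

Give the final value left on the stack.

PUSH 5  : 5
PUSH -1 : 5 -1
SUB     : 6
NEG     : -6
PUSH 9  : -6 9
STORE 1 : -6
PUSH 8  : -6 8
LOAD 1  : -6 8 9
EQ      : -6 0
ADD     : -6
PUSH 4  : -6 4
DIV     : -1
POP     : (empty)
PUSH -6 : -6
NEG     : 6
DUP     : 6 6
NEG     : 6 -6
DIV     : -1
LOAD 1  : -1 9
SUB     : -10

-10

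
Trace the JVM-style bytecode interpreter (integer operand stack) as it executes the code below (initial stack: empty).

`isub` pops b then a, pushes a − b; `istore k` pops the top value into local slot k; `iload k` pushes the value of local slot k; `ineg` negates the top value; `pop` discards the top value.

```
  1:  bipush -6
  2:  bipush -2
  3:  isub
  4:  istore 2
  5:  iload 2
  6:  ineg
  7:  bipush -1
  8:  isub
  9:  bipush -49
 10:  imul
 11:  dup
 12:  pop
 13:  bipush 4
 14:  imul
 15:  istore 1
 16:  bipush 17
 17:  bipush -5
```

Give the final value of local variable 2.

-4

bipush -6  → -6
bipush -2  → -6 -2
isub       → -4
istore 2   → (empty)
iload 2    → -4
ineg       → 4
bipush -1  → 4 -1
isub       → 5
bipush -49 → 5 -49
imul       → -245
dup        → -245 -245
pop        → -245
bipush 4   → -245 4
imul       → -980
istore 1   → (empty)
bipush 17  → 17
bipush -5  → 17 -5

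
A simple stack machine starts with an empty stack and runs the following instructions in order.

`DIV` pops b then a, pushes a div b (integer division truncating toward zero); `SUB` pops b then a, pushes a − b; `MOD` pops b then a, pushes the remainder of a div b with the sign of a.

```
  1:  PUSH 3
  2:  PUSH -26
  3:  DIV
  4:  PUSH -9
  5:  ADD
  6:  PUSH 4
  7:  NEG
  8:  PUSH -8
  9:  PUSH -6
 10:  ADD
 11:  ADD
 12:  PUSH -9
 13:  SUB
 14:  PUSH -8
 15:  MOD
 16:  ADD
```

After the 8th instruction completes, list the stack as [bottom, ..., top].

PUSH 3    3
PUSH -26  3 -26
DIV       0
PUSH -9   0 -9
ADD       -9
PUSH 4    -9 4
NEG       -9 -4
PUSH -8   -9 -4 -8

[-9, -4, -8]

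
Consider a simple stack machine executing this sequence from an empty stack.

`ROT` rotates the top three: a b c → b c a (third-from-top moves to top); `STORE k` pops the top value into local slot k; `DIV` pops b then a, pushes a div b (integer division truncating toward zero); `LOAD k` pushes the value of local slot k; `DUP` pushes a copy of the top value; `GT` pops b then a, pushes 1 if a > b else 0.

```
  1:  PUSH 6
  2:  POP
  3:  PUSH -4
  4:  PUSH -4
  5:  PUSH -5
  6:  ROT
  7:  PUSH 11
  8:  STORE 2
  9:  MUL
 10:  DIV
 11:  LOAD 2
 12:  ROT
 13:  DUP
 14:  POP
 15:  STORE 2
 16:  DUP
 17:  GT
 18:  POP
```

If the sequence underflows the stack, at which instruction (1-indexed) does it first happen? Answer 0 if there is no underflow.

12

PUSH 6   [6]
POP      []
PUSH -4  [-4]
PUSH -4  [-4, -4]
PUSH -5  [-4, -4, -5]
ROT      [-4, -5, -4]
PUSH 11  [-4, -5, -4, 11]
STORE 2  [-4, -5, -4]
MUL      [-4, 20]
DIV      [0]
LOAD 2   [0, 11]
ROT  — needs 3 operands, stack has 2 → underflow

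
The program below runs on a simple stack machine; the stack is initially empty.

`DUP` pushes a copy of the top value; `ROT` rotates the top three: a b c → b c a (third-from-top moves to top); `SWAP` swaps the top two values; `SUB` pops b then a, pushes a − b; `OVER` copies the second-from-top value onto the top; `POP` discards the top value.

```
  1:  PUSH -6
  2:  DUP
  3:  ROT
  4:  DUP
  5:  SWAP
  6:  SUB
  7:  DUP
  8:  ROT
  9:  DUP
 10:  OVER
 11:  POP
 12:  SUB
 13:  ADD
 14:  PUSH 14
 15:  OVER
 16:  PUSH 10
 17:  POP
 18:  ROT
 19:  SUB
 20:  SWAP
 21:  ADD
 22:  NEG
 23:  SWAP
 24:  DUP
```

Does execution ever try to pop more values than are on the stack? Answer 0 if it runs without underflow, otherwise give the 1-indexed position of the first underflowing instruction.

PUSH -6 -> [-6]
DUP     -> [-6, -6]
ROT  — needs 3 operands, stack has 2 → underflow

3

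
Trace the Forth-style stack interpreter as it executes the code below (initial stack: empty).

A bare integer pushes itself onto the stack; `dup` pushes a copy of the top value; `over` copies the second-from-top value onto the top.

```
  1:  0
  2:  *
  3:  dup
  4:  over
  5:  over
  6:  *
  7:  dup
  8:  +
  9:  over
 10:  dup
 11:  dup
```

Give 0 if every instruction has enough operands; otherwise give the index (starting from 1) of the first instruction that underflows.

0 -> 0
*  — needs 2 operands, stack has 1 → underflow

2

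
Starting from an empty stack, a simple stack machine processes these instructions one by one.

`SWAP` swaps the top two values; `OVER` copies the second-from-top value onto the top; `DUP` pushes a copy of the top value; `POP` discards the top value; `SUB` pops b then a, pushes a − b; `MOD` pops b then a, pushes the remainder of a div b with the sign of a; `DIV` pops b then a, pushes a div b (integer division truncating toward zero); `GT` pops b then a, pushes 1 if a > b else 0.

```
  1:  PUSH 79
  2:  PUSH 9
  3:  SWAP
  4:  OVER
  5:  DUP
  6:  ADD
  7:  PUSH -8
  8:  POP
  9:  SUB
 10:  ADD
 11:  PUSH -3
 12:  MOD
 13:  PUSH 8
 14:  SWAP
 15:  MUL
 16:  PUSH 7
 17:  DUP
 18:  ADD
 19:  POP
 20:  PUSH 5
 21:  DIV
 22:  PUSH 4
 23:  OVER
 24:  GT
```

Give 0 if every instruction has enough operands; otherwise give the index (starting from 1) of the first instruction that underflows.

0

PUSH 79 -> 79
PUSH 9  -> 79 9
SWAP    -> 9 79
OVER    -> 9 79 9
DUP     -> 9 79 9 9
ADD     -> 9 79 18
PUSH -8 -> 9 79 18 -8
POP     -> 9 79 18
SUB     -> 9 61
ADD     -> 70
PUSH -3 -> 70 -3
MOD     -> 1
PUSH 8  -> 1 8
SWAP    -> 8 1
MUL     -> 8
PUSH 7  -> 8 7
DUP     -> 8 7 7
ADD     -> 8 14
POP     -> 8
PUSH 5  -> 8 5
DIV     -> 1
PUSH 4  -> 1 4
OVER    -> 1 4 1
GT      -> 1 1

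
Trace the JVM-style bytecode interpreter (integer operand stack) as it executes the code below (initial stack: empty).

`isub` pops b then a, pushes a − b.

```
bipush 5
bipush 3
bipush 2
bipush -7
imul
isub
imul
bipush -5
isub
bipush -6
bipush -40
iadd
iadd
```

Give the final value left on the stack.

bipush 5   -> 5
bipush 3   -> 5 3
bipush 2   -> 5 3 2
bipush -7  -> 5 3 2 -7
imul       -> 5 3 -14
isub       -> 5 17
imul       -> 85
bipush -5  -> 85 -5
isub       -> 90
bipush -6  -> 90 -6
bipush -40 -> 90 -6 -40
iadd       -> 90 -46
iadd       -> 44

44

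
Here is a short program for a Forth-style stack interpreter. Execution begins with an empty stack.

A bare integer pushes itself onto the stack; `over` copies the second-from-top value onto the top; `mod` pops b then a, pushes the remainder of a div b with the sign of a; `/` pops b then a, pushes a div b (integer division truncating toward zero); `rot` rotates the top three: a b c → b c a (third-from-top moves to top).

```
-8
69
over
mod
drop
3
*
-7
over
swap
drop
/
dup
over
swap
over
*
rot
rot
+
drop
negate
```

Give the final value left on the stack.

-8      -8
69      -8 69
over    -8 69 -8
mod     -8 5
drop    -8
3       -8 3
*       -24
-7      -24 -7
over    -24 -7 -24
swap    -24 -24 -7
drop    -24 -24
/       1
dup     1 1
over    1 1 1
swap    1 1 1
over    1 1 1 1
*       1 1 1
rot     1 1 1
rot     1 1 1
+       1 2
drop    1
negate  -1

-1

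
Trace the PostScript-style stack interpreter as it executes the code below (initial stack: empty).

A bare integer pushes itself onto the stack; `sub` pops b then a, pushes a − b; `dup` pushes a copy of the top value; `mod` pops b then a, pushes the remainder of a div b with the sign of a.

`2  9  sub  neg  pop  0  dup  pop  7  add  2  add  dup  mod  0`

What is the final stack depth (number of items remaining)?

2   : 2
9   : 2 9
sub : -7
neg : 7
pop : (empty)
0   : 0
dup : 0 0
pop : 0
7   : 0 7
add : 7
2   : 7 2
add : 9
dup : 9 9
mod : 0
0   : 0 0

2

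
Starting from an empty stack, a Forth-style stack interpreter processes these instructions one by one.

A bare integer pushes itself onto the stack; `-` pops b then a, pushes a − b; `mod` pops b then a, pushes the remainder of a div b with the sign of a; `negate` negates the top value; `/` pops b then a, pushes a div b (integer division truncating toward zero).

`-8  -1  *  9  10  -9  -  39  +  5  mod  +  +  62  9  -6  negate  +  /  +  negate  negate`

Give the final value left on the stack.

-8     → [-8]
-1     → [-8, -1]
*      → [8]
9      → [8, 9]
10     → [8, 9, 10]
-9     → [8, 9, 10, -9]
-      → [8, 9, 19]
39     → [8, 9, 19, 39]
+      → [8, 9, 58]
5      → [8, 9, 58, 5]
mod    → [8, 9, 3]
+      → [8, 12]
+      → [20]
62     → [20, 62]
9      → [20, 62, 9]
-6     → [20, 62, 9, -6]
negate → [20, 62, 9, 6]
+      → [20, 62, 15]
/      → [20, 4]
+      → [24]
negate → [-24]
negate → [24]

24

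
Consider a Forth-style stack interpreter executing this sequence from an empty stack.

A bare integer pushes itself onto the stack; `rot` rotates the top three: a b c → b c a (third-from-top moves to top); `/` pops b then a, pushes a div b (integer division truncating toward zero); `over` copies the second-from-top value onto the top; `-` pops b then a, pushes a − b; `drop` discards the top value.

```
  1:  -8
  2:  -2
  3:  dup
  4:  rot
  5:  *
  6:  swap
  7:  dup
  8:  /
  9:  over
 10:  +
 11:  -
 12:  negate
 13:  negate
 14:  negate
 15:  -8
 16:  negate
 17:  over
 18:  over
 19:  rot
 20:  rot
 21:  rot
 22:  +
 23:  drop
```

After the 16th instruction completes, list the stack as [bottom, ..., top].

-8     → [-8]
-2     → [-8, -2]
dup    → [-8, -2, -2]
rot    → [-2, -2, -8]
*      → [-2, 16]
swap   → [16, -2]
dup    → [16, -2, -2]
/      → [16, 1]
over   → [16, 1, 16]
+      → [16, 17]
-      → [-1]
negate → [1]
negate → [-1]
negate → [1]
-8     → [1, -8]
negate → [1, 8]

[1, 8]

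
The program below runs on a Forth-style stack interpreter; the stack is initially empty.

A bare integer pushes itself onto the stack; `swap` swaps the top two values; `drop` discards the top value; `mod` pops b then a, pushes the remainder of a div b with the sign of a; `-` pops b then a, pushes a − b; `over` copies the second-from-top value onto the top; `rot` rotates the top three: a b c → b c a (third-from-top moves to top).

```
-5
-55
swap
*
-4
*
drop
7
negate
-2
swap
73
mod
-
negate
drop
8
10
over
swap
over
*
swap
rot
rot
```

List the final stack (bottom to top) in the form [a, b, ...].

[8, 8, 80]

-5      [-5]
-55     [-5, -55]
swap    [-55, -5]
*       [275]
-4      [275, -4]
*       [-1100]
drop    []
7       [7]
negate  [-7]
-2      [-7, -2]
swap    [-2, -7]
73      [-2, -7, 73]
mod     [-2, -7]
-       [5]
negate  [-5]
drop    []
8       [8]
10      [8, 10]
over    [8, 10, 8]
swap    [8, 8, 10]
over    [8, 8, 10, 8]
*       [8, 8, 80]
swap    [8, 80, 8]
rot     [80, 8, 8]
rot     [8, 8, 80]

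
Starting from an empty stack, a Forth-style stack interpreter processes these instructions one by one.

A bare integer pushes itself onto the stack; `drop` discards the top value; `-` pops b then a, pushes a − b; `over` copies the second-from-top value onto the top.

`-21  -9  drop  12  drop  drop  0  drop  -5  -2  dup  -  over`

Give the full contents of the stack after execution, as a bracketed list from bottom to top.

-21  → [-21]
-9   → [-21, -9]
drop → [-21]
12   → [-21, 12]
drop → [-21]
drop → []
0    → [0]
drop → []
-5   → [-5]
-2   → [-5, -2]
dup  → [-5, -2, -2]
-    → [-5, 0]
over → [-5, 0, -5]

[-5, 0, -5]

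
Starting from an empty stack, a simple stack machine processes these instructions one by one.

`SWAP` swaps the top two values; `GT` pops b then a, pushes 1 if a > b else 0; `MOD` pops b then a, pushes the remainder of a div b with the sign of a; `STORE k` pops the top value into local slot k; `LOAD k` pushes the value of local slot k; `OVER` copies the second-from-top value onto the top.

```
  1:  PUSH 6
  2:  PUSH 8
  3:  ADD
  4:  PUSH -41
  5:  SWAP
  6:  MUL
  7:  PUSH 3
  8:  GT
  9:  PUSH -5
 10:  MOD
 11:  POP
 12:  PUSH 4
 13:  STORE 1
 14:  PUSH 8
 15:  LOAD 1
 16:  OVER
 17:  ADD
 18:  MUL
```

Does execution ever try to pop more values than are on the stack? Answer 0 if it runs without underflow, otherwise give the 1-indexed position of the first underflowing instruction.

PUSH 6   -> 6
PUSH 8   -> 6 8
ADD      -> 14
PUSH -41 -> 14 -41
SWAP     -> -41 14
MUL      -> -574
PUSH 3   -> -574 3
GT       -> 0
PUSH -5  -> 0 -5
MOD      -> 0
POP      -> (empty)
PUSH 4   -> 4
STORE 1  -> (empty)
PUSH 8   -> 8
LOAD 1   -> 8 4
OVER     -> 8 4 8
ADD      -> 8 12
MUL      -> 96

0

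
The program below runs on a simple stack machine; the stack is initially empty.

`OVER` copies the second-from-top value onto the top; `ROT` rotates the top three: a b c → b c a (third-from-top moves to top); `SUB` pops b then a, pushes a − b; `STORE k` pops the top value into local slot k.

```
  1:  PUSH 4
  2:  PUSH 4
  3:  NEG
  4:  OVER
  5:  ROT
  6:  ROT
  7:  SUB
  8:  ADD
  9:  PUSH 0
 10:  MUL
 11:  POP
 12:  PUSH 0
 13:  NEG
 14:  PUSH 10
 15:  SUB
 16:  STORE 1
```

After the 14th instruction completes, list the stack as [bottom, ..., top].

[0, 10]

PUSH 4  → [4]
PUSH 4  → [4, 4]
NEG     → [4, -4]
OVER    → [4, -4, 4]
ROT     → [-4, 4, 4]
ROT     → [4, 4, -4]
SUB     → [4, 8]
ADD     → [12]
PUSH 0  → [12, 0]
MUL     → [0]
POP     → []
PUSH 0  → [0]
NEG     → [0]
PUSH 10 → [0, 10]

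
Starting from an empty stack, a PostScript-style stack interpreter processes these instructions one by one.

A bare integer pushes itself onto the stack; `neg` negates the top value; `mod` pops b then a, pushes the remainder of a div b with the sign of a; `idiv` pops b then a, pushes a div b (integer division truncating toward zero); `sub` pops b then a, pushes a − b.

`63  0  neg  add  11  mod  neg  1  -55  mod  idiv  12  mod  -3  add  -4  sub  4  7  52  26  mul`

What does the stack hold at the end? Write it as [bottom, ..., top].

63    63
0     63 0
neg   63 0
add   63
11    63 11
mod   8
neg   -8
1     -8 1
-55   -8 1 -55
mod   -8 1
idiv  -8
12    -8 12
mod   -8
-3    -8 -3
add   -11
-4    -11 -4
sub   -7
4     -7 4
7     -7 4 7
52    -7 4 7 52
26    -7 4 7 52 26
mul   -7 4 7 1352

[-7, 4, 7, 1352]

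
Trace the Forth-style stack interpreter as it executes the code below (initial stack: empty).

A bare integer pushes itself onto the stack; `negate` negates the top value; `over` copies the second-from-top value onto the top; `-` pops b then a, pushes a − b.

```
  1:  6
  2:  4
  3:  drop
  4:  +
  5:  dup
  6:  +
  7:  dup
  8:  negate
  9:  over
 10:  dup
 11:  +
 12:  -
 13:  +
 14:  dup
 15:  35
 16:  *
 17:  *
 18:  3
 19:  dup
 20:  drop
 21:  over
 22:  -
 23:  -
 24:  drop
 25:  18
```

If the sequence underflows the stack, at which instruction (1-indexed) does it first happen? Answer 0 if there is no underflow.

4

6    : 6
4    : 6 4
drop : 6
+  — needs 2 operands, stack has 1 → underflow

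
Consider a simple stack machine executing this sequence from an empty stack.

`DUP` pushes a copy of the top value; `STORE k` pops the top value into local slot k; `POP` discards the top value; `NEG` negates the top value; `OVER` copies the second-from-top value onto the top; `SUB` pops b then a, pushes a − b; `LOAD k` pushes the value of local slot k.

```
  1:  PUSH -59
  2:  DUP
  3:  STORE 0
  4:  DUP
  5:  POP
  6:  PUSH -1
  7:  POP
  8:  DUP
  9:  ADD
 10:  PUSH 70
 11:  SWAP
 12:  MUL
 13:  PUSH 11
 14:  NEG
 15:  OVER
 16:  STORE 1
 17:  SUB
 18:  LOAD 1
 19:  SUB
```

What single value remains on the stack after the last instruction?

11

PUSH -59 : [-59]
DUP      : [-59, -59]
STORE 0  : [-59]
DUP      : [-59, -59]
POP      : [-59]
PUSH -1  : [-59, -1]
POP      : [-59]
DUP      : [-59, -59]
ADD      : [-118]
PUSH 70  : [-118, 70]
SWAP     : [70, -118]
MUL      : [-8260]
PUSH 11  : [-8260, 11]
NEG      : [-8260, -11]
OVER     : [-8260, -11, -8260]
STORE 1  : [-8260, -11]
SUB      : [-8249]
LOAD 1   : [-8249, -8260]
SUB      : [11]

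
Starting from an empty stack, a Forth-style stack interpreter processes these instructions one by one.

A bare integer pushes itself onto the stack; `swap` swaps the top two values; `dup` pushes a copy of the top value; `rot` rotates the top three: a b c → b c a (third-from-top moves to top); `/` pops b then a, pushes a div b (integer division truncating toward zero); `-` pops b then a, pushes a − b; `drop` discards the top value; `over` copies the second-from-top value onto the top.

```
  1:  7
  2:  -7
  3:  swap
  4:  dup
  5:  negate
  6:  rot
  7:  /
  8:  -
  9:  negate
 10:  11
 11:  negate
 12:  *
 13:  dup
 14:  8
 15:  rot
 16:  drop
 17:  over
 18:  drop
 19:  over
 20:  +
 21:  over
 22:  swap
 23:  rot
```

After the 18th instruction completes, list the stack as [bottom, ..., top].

7      : 7
-7     : 7 -7
swap   : -7 7
dup    : -7 7 7
negate : -7 7 -7
rot    : 7 -7 -7
/      : 7 1
-      : 6
negate : -6
11     : -6 11
negate : -6 -11
*      : 66
dup    : 66 66
8      : 66 66 8
rot    : 66 8 66
drop   : 66 8
over   : 66 8 66
drop   : 66 8

[66, 8]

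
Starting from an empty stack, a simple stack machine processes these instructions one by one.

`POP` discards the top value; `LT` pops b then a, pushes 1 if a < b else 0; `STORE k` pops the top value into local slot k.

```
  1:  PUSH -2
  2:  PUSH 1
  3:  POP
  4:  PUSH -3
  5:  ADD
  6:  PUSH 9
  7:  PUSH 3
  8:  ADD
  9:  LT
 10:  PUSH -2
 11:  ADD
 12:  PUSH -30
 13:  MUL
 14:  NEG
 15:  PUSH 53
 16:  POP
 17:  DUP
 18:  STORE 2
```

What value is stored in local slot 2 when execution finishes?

PUSH -2  → [-2]
PUSH 1   → [-2, 1]
POP      → [-2]
PUSH -3  → [-2, -3]
ADD      → [-5]
PUSH 9   → [-5, 9]
PUSH 3   → [-5, 9, 3]
ADD      → [-5, 12]
LT       → [1]
PUSH -2  → [1, -2]
ADD      → [-1]
PUSH -30 → [-1, -30]
MUL      → [30]
NEG      → [-30]
PUSH 53  → [-30, 53]
POP      → [-30]
DUP      → [-30, -30]
STORE 2  → [-30]

-30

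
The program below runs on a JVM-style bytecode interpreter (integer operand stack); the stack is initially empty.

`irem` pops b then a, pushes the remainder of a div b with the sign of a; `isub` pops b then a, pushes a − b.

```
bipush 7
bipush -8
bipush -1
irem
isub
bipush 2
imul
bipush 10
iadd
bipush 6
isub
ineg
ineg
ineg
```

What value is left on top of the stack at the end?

-18

bipush 7  : [7]
bipush -8 : [7, -8]
bipush -1 : [7, -8, -1]
irem      : [7, 0]
isub      : [7]
bipush 2  : [7, 2]
imul      : [14]
bipush 10 : [14, 10]
iadd      : [24]
bipush 6  : [24, 6]
isub      : [18]
ineg      : [-18]
ineg      : [18]
ineg      : [-18]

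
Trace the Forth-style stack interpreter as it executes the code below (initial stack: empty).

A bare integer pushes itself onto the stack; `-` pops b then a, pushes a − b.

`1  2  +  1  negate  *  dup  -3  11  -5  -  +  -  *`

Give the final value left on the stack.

48

1       1
2       1 2
+       3
1       3 1
negate  3 -1
*       -3
dup     -3 -3
-3      -3 -3 -3
11      -3 -3 -3 11
-5      -3 -3 -3 11 -5
-       -3 -3 -3 16
+       -3 -3 13
-       -3 -16
*       48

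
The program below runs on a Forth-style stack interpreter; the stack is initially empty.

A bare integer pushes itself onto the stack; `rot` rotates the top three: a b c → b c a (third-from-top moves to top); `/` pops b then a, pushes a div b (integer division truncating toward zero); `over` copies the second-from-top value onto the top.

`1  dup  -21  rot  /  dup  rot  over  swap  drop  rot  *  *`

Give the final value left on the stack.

-9261

1    : [1]
dup  : [1, 1]
-21  : [1, 1, -21]
rot  : [1, -21, 1]
/    : [1, -21]
dup  : [1, -21, -21]
rot  : [-21, -21, 1]
over : [-21, -21, 1, -21]
swap : [-21, -21, -21, 1]
drop : [-21, -21, -21]
rot  : [-21, -21, -21]
*    : [-21, 441]
*    : [-9261]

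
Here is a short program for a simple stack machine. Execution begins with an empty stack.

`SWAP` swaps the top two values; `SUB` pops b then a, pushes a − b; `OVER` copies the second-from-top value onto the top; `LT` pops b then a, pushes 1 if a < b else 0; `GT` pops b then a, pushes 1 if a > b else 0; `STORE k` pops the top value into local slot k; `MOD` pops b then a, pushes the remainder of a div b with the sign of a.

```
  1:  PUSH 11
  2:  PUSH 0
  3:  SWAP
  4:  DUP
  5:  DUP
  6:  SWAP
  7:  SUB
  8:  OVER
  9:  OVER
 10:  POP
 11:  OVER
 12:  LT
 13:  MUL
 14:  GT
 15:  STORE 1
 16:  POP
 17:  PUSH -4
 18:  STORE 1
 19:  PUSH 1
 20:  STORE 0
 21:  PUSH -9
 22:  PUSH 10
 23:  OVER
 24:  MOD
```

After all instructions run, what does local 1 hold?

PUSH 11 : [11]
PUSH 0  : [11, 0]
SWAP    : [0, 11]
DUP     : [0, 11, 11]
DUP     : [0, 11, 11, 11]
SWAP    : [0, 11, 11, 11]
SUB     : [0, 11, 0]
OVER    : [0, 11, 0, 11]
OVER    : [0, 11, 0, 11, 0]
POP     : [0, 11, 0, 11]
OVER    : [0, 11, 0, 11, 0]
LT      : [0, 11, 0, 0]
MUL     : [0, 11, 0]
GT      : [0, 1]
STORE 1 : [0]
POP     : []
PUSH -4 : [-4]
STORE 1 : []
PUSH 1  : [1]
STORE 0 : []
PUSH -9 : [-9]
PUSH 10 : [-9, 10]
OVER    : [-9, 10, -9]
MOD     : [-9, 1]

-4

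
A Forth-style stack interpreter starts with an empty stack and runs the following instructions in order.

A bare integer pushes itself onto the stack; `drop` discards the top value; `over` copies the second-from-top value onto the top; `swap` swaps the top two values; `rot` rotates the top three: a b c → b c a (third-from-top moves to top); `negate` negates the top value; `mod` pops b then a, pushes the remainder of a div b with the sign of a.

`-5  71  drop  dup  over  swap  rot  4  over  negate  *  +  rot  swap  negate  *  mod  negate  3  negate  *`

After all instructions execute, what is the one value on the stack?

-15

-5     → [-5]
71     → [-5, 71]
drop   → [-5]
dup    → [-5, -5]
over   → [-5, -5, -5]
swap   → [-5, -5, -5]
rot    → [-5, -5, -5]
4      → [-5, -5, -5, 4]
over   → [-5, -5, -5, 4, -5]
negate → [-5, -5, -5, 4, 5]
*      → [-5, -5, -5, 20]
+      → [-5, -5, 15]
rot    → [-5, 15, -5]
swap   → [-5, -5, 15]
negate → [-5, -5, -15]
*      → [-5, 75]
mod    → [-5]
negate → [5]
3      → [5, 3]
negate → [5, -3]
*      → [-15]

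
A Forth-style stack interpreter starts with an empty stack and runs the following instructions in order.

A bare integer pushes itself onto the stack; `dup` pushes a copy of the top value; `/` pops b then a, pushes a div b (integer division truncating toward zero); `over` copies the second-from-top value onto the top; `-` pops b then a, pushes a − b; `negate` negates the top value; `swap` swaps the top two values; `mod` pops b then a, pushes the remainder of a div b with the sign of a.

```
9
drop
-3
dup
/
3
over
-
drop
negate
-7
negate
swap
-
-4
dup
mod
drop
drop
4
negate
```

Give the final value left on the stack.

9      : 9
drop   : (empty)
-3     : -3
dup    : -3 -3
/      : 1
3      : 1 3
over   : 1 3 1
-      : 1 2
drop   : 1
negate : -1
-7     : -1 -7
negate : -1 7
swap   : 7 -1
-      : 8
-4     : 8 -4
dup    : 8 -4 -4
mod    : 8 0
drop   : 8
drop   : (empty)
4      : 4
negate : -4

-4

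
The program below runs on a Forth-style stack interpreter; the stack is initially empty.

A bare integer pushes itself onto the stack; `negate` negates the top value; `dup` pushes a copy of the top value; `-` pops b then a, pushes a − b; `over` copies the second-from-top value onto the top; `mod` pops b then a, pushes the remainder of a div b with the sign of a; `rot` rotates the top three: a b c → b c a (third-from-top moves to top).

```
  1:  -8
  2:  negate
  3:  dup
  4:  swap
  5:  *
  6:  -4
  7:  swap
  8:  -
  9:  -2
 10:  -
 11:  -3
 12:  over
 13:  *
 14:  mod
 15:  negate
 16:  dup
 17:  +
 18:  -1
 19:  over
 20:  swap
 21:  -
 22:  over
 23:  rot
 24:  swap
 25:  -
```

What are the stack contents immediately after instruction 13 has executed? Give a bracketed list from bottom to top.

[-66, 198]

-8     -> -8
negate -> 8
dup    -> 8 8
swap   -> 8 8
*      -> 64
-4     -> 64 -4
swap   -> -4 64
-      -> -68
-2     -> -68 -2
-      -> -66
-3     -> -66 -3
over   -> -66 -3 -66
*      -> -66 198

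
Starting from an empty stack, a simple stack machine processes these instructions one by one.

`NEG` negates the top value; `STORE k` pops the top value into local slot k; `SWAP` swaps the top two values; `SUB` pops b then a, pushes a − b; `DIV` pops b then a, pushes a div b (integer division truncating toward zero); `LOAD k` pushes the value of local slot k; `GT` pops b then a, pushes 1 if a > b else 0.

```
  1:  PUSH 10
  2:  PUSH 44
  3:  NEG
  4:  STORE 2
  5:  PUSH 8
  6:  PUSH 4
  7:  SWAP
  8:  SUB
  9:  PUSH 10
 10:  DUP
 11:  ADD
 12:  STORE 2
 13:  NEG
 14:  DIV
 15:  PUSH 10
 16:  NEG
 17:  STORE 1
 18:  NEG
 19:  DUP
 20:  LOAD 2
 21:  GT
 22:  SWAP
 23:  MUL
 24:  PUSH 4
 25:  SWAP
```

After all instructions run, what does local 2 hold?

20

PUSH 10 : 10
PUSH 44 : 10 44
NEG     : 10 -44
STORE 2 : 10
PUSH 8  : 10 8
PUSH 4  : 10 8 4
SWAP    : 10 4 8
SUB     : 10 -4
PUSH 10 : 10 -4 10
DUP     : 10 -4 10 10
ADD     : 10 -4 20
STORE 2 : 10 -4
NEG     : 10 4
DIV     : 2
PUSH 10 : 2 10
NEG     : 2 -10
STORE 1 : 2
NEG     : -2
DUP     : -2 -2
LOAD 2  : -2 -2 20
GT      : -2 0
SWAP    : 0 -2
MUL     : 0
PUSH 4  : 0 4
SWAP    : 4 0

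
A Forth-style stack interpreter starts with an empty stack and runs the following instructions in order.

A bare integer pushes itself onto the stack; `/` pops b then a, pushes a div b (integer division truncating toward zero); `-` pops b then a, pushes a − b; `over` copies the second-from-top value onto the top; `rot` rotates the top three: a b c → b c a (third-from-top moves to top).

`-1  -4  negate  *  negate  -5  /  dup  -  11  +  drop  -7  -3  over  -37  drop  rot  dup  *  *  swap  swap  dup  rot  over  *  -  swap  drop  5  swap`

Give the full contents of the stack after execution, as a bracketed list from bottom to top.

-1      -1
-4      -1 -4
negate  -1 4
*       -4
negate  4
-5      4 -5
/       0
dup     0 0
-       0
11      0 11
+       11
drop    (empty)
-7      -7
-3      -7 -3
over    -7 -3 -7
-37     -7 -3 -7 -37
drop    -7 -3 -7
rot     -3 -7 -7
dup     -3 -7 -7 -7
*       -3 -7 49
*       -3 -343
swap    -343 -3
swap    -3 -343
dup     -3 -343 -343
rot     -343 -343 -3
over    -343 -343 -3 -343
*       -343 -343 1029
-       -343 -1372
swap    -1372 -343
drop    -1372
5       -1372 5
swap    5 -1372

[5, -1372]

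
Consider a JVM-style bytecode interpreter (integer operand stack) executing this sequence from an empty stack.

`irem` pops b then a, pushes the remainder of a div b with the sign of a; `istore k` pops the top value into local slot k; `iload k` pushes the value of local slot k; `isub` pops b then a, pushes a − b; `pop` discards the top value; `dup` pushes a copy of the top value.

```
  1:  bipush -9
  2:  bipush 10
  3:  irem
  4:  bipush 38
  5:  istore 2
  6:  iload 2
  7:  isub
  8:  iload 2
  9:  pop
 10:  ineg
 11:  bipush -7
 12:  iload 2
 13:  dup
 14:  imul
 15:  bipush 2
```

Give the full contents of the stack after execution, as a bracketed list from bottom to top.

bipush -9 : -9
bipush 10 : -9 10
irem      : -9
bipush 38 : -9 38
istore 2  : -9
iload 2   : -9 38
isub      : -47
iload 2   : -47 38
pop       : -47
ineg      : 47
bipush -7 : 47 -7
iload 2   : 47 -7 38
dup       : 47 -7 38 38
imul      : 47 -7 1444
bipush 2  : 47 -7 1444 2

[47, -7, 1444, 2]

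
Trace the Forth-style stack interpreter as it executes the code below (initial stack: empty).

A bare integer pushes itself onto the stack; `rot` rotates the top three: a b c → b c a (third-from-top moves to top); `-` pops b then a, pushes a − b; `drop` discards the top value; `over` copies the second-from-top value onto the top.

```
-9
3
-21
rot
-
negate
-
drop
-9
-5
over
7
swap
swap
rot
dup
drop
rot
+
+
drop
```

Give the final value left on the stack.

-9     : [-9]
3      : [-9, 3]
-21    : [-9, 3, -21]
rot    : [3, -21, -9]
-      : [3, -12]
negate : [3, 12]
-      : [-9]
drop   : []
-9     : [-9]
-5     : [-9, -5]
over   : [-9, -5, -9]
7      : [-9, -5, -9, 7]
swap   : [-9, -5, 7, -9]
swap   : [-9, -5, -9, 7]
rot    : [-9, -9, 7, -5]
dup    : [-9, -9, 7, -5, -5]
drop   : [-9, -9, 7, -5]
rot    : [-9, 7, -5, -9]
+      : [-9, 7, -14]
+      : [-9, -7]
drop   : [-9]

-9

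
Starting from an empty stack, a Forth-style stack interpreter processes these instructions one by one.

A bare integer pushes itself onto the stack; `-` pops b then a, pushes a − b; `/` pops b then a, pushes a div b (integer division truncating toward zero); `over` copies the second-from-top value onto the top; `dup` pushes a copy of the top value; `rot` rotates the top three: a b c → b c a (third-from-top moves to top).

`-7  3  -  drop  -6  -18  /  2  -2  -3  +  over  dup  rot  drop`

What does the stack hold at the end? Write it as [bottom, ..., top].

-7    [-7]
3     [-7, 3]
-     [-10]
drop  []
-6    [-6]
-18   [-6, -18]
/     [0]
2     [0, 2]
-2    [0, 2, -2]
-3    [0, 2, -2, -3]
+     [0, 2, -5]
over  [0, 2, -5, 2]
dup   [0, 2, -5, 2, 2]
rot   [0, 2, 2, 2, -5]
drop  [0, 2, 2, 2]

[0, 2, 2, 2]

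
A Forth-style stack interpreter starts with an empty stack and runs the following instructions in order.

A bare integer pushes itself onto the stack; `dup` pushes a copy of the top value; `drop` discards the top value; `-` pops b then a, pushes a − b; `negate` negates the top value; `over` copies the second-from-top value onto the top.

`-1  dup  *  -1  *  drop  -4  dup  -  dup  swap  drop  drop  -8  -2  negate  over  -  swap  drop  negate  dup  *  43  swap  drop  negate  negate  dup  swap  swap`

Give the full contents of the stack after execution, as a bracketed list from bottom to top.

-1     : -1
dup    : -1 -1
*      : 1
-1     : 1 -1
*      : -1
drop   : (empty)
-4     : -4
dup    : -4 -4
-      : 0
dup    : 0 0
swap   : 0 0
drop   : 0
drop   : (empty)
-8     : -8
-2     : -8 -2
negate : -8 2
over   : -8 2 -8
-      : -8 10
swap   : 10 -8
drop   : 10
negate : -10
dup    : -10 -10
*      : 100
43     : 100 43
swap   : 43 100
drop   : 43
negate : -43
negate : 43
dup    : 43 43
swap   : 43 43
swap   : 43 43

[43, 43]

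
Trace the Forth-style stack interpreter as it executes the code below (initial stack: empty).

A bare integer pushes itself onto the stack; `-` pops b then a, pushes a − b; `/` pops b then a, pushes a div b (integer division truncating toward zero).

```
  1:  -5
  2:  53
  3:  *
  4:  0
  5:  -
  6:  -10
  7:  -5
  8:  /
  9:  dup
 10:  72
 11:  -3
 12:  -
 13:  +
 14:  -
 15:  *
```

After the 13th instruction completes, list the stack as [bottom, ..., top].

-5  -> -5
53  -> -5 53
*   -> -265
0   -> -265 0
-   -> -265
-10 -> -265 -10
-5  -> -265 -10 -5
/   -> -265 2
dup -> -265 2 2
72  -> -265 2 2 72
-3  -> -265 2 2 72 -3
-   -> -265 2 2 75
+   -> -265 2 77

[-265, 2, 77]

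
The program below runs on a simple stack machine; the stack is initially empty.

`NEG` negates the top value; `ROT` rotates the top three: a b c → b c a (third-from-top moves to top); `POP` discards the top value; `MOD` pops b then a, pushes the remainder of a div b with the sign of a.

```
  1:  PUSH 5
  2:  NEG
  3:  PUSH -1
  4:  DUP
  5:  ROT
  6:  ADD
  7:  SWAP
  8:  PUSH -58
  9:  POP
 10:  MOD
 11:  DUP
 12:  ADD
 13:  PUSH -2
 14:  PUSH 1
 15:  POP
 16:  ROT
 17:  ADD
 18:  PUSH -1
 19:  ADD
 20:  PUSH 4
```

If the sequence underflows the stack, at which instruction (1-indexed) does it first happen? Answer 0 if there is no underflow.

16

PUSH 5    [5]
NEG       [-5]
PUSH -1   [-5, -1]
DUP       [-5, -1, -1]
ROT       [-1, -1, -5]
ADD       [-1, -6]
SWAP      [-6, -1]
PUSH -58  [-6, -1, -58]
POP       [-6, -1]
MOD       [0]
DUP       [0, 0]
ADD       [0]
PUSH -2   [0, -2]
PUSH 1    [0, -2, 1]
POP       [0, -2]
ROT  — needs 3 operands, stack has 2 → underflow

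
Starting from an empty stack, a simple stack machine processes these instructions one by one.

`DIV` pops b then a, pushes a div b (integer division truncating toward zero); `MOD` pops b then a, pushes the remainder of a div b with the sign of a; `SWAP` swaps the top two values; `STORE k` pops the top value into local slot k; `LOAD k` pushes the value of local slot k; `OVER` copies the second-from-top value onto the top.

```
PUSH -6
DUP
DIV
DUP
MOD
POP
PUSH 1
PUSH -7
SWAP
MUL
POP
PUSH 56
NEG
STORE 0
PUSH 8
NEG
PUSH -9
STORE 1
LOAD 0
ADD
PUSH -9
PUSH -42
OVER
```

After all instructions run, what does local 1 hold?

PUSH -6  → -6
DUP      → -6 -6
DIV      → 1
DUP      → 1 1
MOD      → 0
POP      → (empty)
PUSH 1   → 1
PUSH -7  → 1 -7
SWAP     → -7 1
MUL      → -7
POP      → (empty)
PUSH 56  → 56
NEG      → -56
STORE 0  → (empty)
PUSH 8   → 8
NEG      → -8
PUSH -9  → -8 -9
STORE 1  → -8
LOAD 0   → -8 -56
ADD      → -64
PUSH -9  → -64 -9
PUSH -42 → -64 -9 -42
OVER     → -64 -9 -42 -9

-9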